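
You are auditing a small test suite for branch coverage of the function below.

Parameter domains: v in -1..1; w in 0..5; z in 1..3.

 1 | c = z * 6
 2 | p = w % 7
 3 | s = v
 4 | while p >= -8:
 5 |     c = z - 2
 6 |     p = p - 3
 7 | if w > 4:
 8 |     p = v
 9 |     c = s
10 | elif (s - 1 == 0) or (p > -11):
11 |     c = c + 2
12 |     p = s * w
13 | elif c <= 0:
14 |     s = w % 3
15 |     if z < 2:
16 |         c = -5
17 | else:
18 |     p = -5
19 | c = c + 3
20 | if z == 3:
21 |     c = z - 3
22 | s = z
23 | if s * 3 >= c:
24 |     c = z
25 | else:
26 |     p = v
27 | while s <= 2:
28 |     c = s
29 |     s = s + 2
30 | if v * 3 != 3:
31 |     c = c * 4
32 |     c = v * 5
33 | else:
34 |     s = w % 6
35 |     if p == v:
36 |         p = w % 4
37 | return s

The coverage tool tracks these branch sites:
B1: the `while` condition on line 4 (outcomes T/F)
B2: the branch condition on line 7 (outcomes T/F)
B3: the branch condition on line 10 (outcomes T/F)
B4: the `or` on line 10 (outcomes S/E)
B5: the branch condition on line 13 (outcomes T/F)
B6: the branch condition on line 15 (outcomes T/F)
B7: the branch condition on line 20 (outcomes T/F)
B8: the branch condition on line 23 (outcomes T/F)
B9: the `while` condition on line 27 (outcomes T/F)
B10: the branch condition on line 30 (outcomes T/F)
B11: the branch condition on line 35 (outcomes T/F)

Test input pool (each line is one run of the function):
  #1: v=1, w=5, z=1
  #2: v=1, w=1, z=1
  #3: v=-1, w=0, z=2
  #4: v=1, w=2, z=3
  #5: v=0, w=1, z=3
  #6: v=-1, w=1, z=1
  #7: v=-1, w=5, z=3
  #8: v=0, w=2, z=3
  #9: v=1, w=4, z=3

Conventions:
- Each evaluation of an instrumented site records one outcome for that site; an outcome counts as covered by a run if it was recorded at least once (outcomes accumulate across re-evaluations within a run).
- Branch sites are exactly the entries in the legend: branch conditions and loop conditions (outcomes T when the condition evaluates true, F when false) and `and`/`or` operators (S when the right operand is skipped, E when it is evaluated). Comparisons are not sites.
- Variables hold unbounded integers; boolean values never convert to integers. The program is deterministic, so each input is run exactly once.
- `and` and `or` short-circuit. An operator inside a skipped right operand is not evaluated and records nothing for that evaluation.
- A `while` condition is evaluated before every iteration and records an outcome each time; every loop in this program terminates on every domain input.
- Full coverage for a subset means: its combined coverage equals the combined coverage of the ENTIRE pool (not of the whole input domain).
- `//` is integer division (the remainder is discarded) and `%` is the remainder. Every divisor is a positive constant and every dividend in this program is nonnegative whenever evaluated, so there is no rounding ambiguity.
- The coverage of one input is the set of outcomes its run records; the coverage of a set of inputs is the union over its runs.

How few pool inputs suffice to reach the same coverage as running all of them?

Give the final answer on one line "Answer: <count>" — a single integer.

run #1 (v=1, w=5, z=1) runs B1->T, B1->T, B1->T, B1->T, B1->T, B1->F, B2->T, B7->F, B8->F, B9->T, B9->F, B10->F, B11->T; records B1=T, B1=F, B2=T, B7=F, B8=F, B9=T, B9=F, B10=F, B11=T
run #2 (v=1, w=1, z=1) runs B1->T, B1->T, B1->T, B1->T, B1->F, B2->F, B4->S, B3->T, B7->F, B8->F, B9->T, B9->F, B10->F, B11->T; records B1=T, B1=F, B2=F, B3=T, B4=S, B7=F, B8=F, B9=T, B9=F, B10=F, B11=T
run #3 (v=-1, w=0, z=2) runs B1->T, B1->T, B1->T, B1->F, B2->F, B4->E, B3->T, B7->F, B8->T, B9->T, B9->F, B10->T; records B1=T, B1=F, B2=F, B3=T, B4=E, B7=F, B8=T, B9=T, B9=F, B10=T
run #4 (v=1, w=2, z=3) runs B1->T, B1->T, B1->T, B1->T, B1->F, B2->F, B4->S, B3->T, B7->T, B8->T, B9->F, B10->F, B11->F; records B1=T, B1=F, B2=F, B3=T, B4=S, B7=T, B8=T, B9=F, B10=F, B11=F
run #5 (v=0, w=1, z=3) runs B1->T, B1->T, B1->T, B1->T, B1->F, B2->F, B4->E, B3->F, B5->F, B7->T, B8->T, B9->F, B10->T; records B1=T, B1=F, B2=F, B3=F, B4=E, B5=F, B7=T, B8=T, B9=F, B10=T
run #6 (v=-1, w=1, z=1) runs B1->T, B1->T, B1->T, B1->T, B1->F, B2->F, B4->E, B3->F, B5->T, B6->T, B7->F, B8->T, B9->T, B9->F, ...; records B1=T, B1=F, B2=F, B3=F, B4=E, B5=T, B6=T, B7=F, B8=T, B9=T, B9=F, B10=T
run #7 (v=-1, w=5, z=3) runs B1->T, B1->T, B1->T, B1->T, B1->T, B1->F, B2->T, B7->T, B8->T, B9->F, B10->T; records B1=T, B1=F, B2=T, B7=T, B8=T, B9=F, B10=T
run #8 (v=0, w=2, z=3) runs B1->T, B1->T, B1->T, B1->T, B1->F, B2->F, B4->E, B3->T, B7->T, B8->T, B9->F, B10->T; records B1=T, B1=F, B2=F, B3=T, B4=E, B7=T, B8=T, B9=F, B10=T
run #9 (v=1, w=4, z=3) runs B1->T, B1->T, B1->T, B1->T, B1->T, B1->F, B2->F, B4->S, B3->T, B7->T, B8->T, B9->F, B10->F, B11->F; records B1=T, B1=F, B2=F, B3=T, B4=S, B7=T, B8=T, B9=F, B10=F, B11=F
pool-wide coverage (21 outcomes): B1=T, B1=F, B2=T, B2=F, B3=T, B3=F, B4=S, B4=E, B5=T, B5=F, B6=T, B7=T, B7=F, B8=T, B8=F, B9=T, B9=F, B10=T, B10=F, B11=T, B11=F
every size-1 subset falls short of the 21 outcomes (best: 12/21)
every size-2 subset falls short of the 21 outcomes (best: 17/21)
every size-3 subset falls short of the 21 outcomes (best: 20/21)
at size 4, {1, 4, 5, 6} reaches all 21 outcomes; every lexicographically earlier size-4 subset fails

Answer: 4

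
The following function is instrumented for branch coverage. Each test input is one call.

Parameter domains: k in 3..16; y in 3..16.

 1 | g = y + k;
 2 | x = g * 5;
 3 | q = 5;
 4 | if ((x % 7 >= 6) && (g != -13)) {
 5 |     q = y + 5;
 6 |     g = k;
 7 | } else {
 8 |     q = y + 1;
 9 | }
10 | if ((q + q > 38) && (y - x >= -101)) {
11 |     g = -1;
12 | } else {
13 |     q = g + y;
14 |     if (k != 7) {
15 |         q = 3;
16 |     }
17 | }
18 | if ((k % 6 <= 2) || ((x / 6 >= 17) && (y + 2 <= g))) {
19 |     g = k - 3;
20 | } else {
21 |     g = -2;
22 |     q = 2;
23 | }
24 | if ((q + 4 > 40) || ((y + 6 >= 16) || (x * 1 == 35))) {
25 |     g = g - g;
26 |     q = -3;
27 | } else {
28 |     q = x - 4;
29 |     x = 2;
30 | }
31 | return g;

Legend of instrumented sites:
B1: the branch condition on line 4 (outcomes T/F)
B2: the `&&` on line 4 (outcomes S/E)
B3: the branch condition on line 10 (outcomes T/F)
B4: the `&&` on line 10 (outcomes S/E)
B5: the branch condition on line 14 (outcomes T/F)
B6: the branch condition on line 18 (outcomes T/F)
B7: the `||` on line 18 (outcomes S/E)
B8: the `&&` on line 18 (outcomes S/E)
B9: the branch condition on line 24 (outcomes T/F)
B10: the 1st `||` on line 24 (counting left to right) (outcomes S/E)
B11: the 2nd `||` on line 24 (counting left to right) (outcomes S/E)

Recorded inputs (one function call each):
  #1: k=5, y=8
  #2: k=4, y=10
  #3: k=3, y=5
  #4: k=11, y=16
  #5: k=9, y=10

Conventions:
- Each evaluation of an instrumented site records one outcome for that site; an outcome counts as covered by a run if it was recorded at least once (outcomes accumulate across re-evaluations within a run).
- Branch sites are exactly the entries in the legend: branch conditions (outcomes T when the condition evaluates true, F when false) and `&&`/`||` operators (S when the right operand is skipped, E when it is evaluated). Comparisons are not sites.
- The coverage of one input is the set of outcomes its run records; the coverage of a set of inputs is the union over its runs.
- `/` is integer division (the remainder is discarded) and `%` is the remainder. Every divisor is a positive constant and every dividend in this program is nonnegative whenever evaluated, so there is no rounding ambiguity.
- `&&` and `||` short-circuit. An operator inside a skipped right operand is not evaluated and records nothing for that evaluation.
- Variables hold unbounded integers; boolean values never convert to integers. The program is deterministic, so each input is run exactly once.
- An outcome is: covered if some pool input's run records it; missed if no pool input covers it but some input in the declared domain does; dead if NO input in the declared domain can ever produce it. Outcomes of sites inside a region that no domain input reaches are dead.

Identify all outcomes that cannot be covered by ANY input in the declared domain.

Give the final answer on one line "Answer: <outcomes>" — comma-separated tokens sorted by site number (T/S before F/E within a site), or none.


sweeping the full domain (196 inputs) for each outcome:
  reachable outcomes have witnesses, e.g. B1=T (e.g. k=3, y=8), B1=F (e.g. k=3, y=3), B2=S (e.g. k=3, y=3), B2=E (e.g. k=3, y=8)
Answer: none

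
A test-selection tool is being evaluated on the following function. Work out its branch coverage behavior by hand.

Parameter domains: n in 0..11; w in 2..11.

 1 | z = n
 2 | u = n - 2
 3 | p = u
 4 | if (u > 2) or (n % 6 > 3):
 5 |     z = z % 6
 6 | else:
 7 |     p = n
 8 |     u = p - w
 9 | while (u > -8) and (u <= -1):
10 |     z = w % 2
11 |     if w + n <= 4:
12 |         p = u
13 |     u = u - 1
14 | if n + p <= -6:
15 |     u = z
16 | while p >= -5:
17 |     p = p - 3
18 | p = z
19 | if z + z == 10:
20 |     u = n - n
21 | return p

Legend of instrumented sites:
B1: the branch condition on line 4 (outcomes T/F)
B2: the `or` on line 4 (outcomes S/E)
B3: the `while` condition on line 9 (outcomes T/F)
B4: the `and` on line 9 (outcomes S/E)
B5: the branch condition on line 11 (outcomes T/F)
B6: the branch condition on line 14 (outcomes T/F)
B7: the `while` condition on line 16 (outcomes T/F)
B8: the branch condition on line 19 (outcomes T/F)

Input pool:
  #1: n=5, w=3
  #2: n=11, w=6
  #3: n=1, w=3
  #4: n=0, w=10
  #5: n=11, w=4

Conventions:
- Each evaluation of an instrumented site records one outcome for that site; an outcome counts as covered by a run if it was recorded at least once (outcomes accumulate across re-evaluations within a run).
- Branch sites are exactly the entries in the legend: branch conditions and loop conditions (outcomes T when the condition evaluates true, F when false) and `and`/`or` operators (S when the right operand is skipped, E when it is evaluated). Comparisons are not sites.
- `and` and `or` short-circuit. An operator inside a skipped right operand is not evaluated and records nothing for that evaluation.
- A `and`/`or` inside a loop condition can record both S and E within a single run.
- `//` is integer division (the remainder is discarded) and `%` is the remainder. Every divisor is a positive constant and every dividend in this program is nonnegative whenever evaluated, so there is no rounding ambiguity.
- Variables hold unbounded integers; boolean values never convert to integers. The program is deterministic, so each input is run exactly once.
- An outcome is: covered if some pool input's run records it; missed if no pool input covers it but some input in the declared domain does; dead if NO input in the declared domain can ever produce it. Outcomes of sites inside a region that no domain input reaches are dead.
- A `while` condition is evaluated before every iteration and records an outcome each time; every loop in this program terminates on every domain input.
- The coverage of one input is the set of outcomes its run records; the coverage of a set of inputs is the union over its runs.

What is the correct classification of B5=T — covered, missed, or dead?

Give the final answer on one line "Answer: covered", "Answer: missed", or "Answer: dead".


B5=T is recorded by pool input(s) 3 -> covered
Answer: covered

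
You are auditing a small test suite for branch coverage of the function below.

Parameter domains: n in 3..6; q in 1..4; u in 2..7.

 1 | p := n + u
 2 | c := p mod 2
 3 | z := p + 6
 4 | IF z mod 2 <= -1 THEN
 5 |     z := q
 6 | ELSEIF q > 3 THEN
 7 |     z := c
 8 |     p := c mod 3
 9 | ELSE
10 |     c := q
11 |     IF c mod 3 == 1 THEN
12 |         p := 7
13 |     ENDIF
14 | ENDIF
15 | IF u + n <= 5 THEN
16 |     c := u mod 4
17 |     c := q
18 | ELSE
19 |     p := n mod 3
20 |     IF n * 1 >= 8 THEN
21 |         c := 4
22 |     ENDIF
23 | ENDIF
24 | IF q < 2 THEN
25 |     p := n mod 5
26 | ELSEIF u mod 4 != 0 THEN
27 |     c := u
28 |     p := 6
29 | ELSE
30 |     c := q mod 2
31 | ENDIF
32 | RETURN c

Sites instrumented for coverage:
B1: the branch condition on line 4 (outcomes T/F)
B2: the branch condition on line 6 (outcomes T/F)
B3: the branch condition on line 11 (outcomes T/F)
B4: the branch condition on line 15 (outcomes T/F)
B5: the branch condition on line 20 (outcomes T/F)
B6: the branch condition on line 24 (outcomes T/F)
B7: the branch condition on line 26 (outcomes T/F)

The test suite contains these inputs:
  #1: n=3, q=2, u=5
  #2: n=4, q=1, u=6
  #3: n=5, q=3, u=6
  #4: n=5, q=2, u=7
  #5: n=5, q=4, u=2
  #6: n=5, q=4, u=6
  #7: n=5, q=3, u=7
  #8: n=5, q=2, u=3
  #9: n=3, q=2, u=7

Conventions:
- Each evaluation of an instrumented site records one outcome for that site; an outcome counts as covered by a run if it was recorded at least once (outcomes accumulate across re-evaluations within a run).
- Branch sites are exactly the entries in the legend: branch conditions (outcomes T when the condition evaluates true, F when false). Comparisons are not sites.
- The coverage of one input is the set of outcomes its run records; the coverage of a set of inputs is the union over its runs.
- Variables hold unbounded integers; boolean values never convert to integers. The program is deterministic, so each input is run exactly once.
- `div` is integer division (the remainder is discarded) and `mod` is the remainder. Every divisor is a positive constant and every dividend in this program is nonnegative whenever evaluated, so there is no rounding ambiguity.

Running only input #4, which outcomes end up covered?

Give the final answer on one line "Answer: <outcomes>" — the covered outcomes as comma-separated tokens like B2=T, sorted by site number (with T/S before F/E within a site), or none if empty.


Tracing the run of input #4 (n=5, q=2, u=7):
  B1->F, B2->F, B3->F, B4->F, B5->F, B6->F, B7->T
collecting distinct outcomes: B1=F, B2=F, B3=F, B4=F, B5=F, B6=F, B7=T
Answer: B1=F, B2=F, B3=F, B4=F, B5=F, B6=F, B7=T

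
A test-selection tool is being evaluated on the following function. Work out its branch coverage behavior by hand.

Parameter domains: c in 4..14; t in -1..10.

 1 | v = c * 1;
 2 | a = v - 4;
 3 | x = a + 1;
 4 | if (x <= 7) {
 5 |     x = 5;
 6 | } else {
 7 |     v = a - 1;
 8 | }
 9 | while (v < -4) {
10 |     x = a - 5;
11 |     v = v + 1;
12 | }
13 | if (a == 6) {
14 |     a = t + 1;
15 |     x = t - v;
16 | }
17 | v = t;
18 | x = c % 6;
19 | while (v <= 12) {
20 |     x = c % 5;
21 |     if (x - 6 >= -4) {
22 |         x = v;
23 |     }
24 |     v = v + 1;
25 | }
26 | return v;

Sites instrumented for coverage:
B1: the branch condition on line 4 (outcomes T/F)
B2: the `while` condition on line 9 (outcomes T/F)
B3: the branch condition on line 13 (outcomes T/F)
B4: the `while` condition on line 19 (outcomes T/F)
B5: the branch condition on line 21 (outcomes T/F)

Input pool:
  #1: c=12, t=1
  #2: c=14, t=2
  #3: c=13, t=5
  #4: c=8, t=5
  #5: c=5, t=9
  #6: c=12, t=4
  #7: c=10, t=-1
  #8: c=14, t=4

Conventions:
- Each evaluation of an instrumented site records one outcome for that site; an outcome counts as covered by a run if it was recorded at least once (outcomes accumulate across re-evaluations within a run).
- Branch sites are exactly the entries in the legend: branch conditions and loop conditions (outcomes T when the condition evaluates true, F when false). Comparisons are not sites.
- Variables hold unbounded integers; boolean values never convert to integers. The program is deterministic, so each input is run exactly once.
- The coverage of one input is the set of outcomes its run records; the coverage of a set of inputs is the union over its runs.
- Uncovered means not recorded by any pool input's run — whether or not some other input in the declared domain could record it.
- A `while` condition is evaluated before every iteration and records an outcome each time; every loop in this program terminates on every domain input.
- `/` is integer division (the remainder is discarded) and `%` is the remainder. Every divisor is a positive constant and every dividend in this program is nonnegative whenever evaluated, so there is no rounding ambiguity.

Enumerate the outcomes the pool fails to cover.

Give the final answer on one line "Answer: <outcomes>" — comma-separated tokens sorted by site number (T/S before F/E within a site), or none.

input #1, c=12, t=1: events B1->F, B2->F, B3->F, B4->T, B5->T, B4->T, B5->T, B4->T, B5->T, B4->T, B5->T, B4->T, B5->T, B4->T, ...; outcomes B1=F, B2=F, B3=F, B4=T, B4=F, B5=T
input #2, c=14, t=2: events B1->F, B2->F, B3->F, B4->T, B5->T, B4->T, B5->T, B4->T, B5->T, B4->T, B5->T, B4->T, B5->T, B4->T, ...; outcomes B1=F, B2=F, B3=F, B4=T, B4=F, B5=T
input #3, c=13, t=5: events B1->F, B2->F, B3->F, B4->T, B5->T, B4->T, B5->T, B4->T, B5->T, B4->T, B5->T, B4->T, B5->T, B4->T, ...; outcomes B1=F, B2=F, B3=F, B4=T, B4=F, B5=T
input #4, c=8, t=5: events B1->T, B2->F, B3->F, B4->T, B5->T, B4->T, B5->T, B4->T, B5->T, B4->T, B5->T, B4->T, B5->T, B4->T, ...; outcomes B1=T, B2=F, B3=F, B4=T, B4=F, B5=T
input #5, c=5, t=9: events B1->T, B2->F, B3->F, B4->T, B5->F, B4->T, B5->F, B4->T, B5->F, B4->T, B5->F, B4->F; outcomes B1=T, B2=F, B3=F, B4=T, B4=F, B5=F
input #6, c=12, t=4: events B1->F, B2->F, B3->F, B4->T, B5->T, B4->T, B5->T, B4->T, B5->T, B4->T, B5->T, B4->T, B5->T, B4->T, ...; outcomes B1=F, B2=F, B3=F, B4=T, B4=F, B5=T
input #7, c=10, t=-1: events B1->T, B2->F, B3->T, B4->T, B5->F, B4->T, B5->F, B4->T, B5->F, B4->T, B5->F, B4->T, B5->F, B4->T, ...; outcomes B1=T, B2=F, B3=T, B4=T, B4=F, B5=F
input #8, c=14, t=4: events B1->F, B2->F, B3->F, B4->T, B5->T, B4->T, B5->T, B4->T, B5->T, B4->T, B5->T, B4->T, B5->T, B4->T, ...; outcomes B1=F, B2=F, B3=F, B4=T, B4=F, B5=T
union over the pool: B1=T, B1=F, B2=F, B3=T, B3=F, B4=T, B4=F, B5=T, B5=F
uncovered (1 of 10): B2=T

Answer: B2=T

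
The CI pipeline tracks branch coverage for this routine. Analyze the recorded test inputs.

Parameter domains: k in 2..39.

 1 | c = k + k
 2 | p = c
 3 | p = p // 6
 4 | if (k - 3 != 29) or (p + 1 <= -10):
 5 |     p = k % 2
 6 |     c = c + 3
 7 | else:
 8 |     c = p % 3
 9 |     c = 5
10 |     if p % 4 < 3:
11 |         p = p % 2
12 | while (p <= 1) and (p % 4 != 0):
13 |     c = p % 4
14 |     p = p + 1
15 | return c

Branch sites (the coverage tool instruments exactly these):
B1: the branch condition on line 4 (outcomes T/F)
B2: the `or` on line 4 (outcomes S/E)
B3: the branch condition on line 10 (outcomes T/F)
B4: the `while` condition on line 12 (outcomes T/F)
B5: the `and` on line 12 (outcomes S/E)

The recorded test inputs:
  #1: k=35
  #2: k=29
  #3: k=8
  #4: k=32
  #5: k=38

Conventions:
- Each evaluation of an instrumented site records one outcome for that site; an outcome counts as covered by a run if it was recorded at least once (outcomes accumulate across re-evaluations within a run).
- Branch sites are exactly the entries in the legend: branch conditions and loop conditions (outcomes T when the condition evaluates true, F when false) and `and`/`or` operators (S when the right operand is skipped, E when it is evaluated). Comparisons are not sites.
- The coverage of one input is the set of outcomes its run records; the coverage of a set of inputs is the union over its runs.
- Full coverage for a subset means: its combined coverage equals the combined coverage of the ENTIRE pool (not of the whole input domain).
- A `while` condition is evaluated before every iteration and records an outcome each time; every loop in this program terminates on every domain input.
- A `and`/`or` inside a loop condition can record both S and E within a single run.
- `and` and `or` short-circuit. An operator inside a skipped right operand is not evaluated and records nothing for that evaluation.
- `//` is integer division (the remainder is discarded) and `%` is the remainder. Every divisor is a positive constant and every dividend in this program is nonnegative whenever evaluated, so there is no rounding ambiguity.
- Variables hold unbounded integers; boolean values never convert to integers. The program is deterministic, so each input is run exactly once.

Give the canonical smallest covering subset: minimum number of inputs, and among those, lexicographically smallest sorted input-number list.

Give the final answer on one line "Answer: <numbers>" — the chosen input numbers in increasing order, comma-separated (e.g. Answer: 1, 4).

test 1 (k=35) fires B2->S, B1->T, B5->E, B4->T, B5->S, B4->F; hits B1=T, B2=S, B4=T, B4=F, B5=S, B5=E
test 2 (k=29) fires B2->S, B1->T, B5->E, B4->T, B5->S, B4->F; hits B1=T, B2=S, B4=T, B4=F, B5=S, B5=E
test 3 (k=8) fires B2->S, B1->T, B5->E, B4->F; hits B1=T, B2=S, B4=F, B5=E
test 4 (k=32) fires B2->E, B1->F, B3->T, B5->E, B4->F; hits B1=F, B2=E, B3=T, B4=F, B5=E
test 5 (k=38) fires B2->S, B1->T, B5->E, B4->F; hits B1=T, B2=S, B4=F, B5=E
together the pool reaches 9 outcomes: B1=T, B1=F, B2=S, B2=E, B3=T, B4=T, B4=F, B5=S, B5=E
no size-1 subset reaches all 9 outcomes (best union: 6/9)
size 2: inputs {1, 4} cover all 9 outcomes, and no lexicographically smaller subset of this size does

Answer: 1, 4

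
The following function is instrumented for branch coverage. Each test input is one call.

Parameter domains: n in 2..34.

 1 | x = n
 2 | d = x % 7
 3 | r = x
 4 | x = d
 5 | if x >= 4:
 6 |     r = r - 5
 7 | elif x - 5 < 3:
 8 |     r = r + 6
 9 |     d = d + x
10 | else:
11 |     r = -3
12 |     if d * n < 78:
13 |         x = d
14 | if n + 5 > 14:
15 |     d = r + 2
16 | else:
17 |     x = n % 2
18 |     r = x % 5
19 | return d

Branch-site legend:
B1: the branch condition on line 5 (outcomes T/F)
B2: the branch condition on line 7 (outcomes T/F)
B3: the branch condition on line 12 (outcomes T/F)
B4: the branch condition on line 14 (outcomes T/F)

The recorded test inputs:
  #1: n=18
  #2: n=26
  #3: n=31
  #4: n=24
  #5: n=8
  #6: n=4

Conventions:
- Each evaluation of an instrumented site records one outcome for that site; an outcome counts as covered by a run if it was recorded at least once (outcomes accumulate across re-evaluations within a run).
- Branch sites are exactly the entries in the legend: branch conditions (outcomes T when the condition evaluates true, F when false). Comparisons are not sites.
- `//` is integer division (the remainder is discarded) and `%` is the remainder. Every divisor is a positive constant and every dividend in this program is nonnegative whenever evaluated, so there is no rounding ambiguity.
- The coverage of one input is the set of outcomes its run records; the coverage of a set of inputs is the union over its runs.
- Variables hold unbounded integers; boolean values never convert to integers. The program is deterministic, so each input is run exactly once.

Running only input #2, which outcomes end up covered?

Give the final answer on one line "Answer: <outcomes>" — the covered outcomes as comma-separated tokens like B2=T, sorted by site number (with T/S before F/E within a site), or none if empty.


Simulating input #2 (n=26) step by step:
  B1->T, B4->T
distinct outcomes covered: B1=T, B4=T
Answer: B1=T, B4=T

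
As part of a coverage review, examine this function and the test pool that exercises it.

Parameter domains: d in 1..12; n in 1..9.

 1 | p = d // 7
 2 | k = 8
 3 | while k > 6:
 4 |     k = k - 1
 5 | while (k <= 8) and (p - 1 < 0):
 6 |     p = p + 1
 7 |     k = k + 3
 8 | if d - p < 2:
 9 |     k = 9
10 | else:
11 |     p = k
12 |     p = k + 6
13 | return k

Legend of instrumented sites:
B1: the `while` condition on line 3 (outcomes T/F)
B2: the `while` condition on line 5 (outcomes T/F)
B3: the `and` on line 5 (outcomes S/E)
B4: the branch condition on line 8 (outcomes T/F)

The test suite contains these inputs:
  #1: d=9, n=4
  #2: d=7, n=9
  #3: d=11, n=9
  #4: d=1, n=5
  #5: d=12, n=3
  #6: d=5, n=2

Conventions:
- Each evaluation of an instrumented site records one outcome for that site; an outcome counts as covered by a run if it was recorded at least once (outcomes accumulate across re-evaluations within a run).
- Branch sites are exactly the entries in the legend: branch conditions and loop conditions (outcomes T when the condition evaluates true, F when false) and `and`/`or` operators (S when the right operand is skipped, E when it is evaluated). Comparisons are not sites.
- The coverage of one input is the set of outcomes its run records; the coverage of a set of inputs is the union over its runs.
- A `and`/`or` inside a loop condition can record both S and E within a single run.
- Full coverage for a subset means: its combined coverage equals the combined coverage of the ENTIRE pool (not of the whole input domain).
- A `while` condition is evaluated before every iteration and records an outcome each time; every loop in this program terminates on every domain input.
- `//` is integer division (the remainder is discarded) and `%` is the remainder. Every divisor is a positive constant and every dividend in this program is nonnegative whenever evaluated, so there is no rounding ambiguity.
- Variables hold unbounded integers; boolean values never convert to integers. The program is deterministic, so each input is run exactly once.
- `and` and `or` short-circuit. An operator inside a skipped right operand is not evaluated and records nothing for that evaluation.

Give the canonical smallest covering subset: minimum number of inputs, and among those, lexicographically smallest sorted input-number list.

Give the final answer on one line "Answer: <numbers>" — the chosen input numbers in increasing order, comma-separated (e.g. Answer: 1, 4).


run #1 (d=9, n=4) runs B1->T, B1->T, B1->F, B3->E, B2->F, B4->F; records B1=T, B1=F, B2=F, B3=E, B4=F
run #2 (d=7, n=9) runs B1->T, B1->T, B1->F, B3->E, B2->F, B4->F; records B1=T, B1=F, B2=F, B3=E, B4=F
run #3 (d=11, n=9) runs B1->T, B1->T, B1->F, B3->E, B2->F, B4->F; records B1=T, B1=F, B2=F, B3=E, B4=F
run #4 (d=1, n=5) runs B1->T, B1->T, B1->F, B3->E, B2->T, B3->S, B2->F, B4->T; records B1=T, B1=F, B2=T, B2=F, B3=S, B3=E, B4=T
run #5 (d=12, n=3) runs B1->T, B1->T, B1->F, B3->E, B2->F, B4->F; records B1=T, B1=F, B2=F, B3=E, B4=F
run #6 (d=5, n=2) runs B1->T, B1->T, B1->F, B3->E, B2->T, B3->S, B2->F, B4->F; records B1=T, B1=F, B2=T, B2=F, B3=S, B3=E, B4=F
pool-wide coverage (8 outcomes): B1=T, B1=F, B2=T, B2=F, B3=S, B3=E, B4=T, B4=F
every size-1 subset falls short of the 8 outcomes (best: 7/8)
the canonical winner is {1, 4}: size 2, full 8-outcome coverage, earliest index list among size-2 covers
Answer: 1, 4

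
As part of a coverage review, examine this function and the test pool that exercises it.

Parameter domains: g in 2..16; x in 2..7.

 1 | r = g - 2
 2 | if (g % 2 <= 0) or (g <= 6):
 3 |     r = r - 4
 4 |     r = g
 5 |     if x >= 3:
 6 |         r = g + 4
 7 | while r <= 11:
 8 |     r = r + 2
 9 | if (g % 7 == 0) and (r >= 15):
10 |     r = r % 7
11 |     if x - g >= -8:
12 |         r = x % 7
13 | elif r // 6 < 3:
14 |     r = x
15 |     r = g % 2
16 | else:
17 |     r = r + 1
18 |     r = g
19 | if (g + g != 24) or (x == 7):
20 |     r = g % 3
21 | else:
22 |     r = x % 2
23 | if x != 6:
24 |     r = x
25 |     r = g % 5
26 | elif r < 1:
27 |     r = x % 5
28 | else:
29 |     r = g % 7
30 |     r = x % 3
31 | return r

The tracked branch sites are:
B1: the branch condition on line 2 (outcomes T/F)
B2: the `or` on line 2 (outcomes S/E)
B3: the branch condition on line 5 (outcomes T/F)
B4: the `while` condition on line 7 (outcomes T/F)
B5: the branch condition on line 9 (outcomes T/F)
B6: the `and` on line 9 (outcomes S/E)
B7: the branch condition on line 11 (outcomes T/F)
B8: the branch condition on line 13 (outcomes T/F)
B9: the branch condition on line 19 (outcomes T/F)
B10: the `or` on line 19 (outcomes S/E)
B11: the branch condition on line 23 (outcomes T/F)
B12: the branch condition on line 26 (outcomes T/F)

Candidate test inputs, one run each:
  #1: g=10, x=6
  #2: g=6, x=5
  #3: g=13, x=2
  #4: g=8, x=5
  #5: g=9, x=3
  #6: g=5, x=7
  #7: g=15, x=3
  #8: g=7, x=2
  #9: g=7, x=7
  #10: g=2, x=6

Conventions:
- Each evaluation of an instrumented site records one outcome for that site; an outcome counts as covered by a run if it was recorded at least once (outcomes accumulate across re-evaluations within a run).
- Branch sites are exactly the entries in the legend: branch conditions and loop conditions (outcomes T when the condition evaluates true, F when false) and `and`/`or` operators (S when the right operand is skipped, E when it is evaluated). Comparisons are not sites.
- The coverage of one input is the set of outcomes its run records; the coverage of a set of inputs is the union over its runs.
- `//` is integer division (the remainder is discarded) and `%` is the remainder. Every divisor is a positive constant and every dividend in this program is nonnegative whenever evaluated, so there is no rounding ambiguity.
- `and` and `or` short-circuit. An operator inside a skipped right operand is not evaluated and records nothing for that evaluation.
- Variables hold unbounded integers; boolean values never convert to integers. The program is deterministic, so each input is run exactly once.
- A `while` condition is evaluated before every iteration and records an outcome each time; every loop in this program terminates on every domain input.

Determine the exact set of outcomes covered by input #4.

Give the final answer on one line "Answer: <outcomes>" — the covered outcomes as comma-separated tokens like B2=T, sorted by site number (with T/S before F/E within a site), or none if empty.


Running input #4 (g=8, x=5), event by event:
  B2->S, B1->T, B3->T, B4->F, B6->S, B5->F, B8->T, B10->S, B9->T, B11->T
collecting distinct outcomes: B1=T, B2=S, B3=T, B4=F, B5=F, B6=S, B8=T, B9=T, B10=S, B11=T
Answer: B1=T, B2=S, B3=T, B4=F, B5=F, B6=S, B8=T, B9=T, B10=S, B11=T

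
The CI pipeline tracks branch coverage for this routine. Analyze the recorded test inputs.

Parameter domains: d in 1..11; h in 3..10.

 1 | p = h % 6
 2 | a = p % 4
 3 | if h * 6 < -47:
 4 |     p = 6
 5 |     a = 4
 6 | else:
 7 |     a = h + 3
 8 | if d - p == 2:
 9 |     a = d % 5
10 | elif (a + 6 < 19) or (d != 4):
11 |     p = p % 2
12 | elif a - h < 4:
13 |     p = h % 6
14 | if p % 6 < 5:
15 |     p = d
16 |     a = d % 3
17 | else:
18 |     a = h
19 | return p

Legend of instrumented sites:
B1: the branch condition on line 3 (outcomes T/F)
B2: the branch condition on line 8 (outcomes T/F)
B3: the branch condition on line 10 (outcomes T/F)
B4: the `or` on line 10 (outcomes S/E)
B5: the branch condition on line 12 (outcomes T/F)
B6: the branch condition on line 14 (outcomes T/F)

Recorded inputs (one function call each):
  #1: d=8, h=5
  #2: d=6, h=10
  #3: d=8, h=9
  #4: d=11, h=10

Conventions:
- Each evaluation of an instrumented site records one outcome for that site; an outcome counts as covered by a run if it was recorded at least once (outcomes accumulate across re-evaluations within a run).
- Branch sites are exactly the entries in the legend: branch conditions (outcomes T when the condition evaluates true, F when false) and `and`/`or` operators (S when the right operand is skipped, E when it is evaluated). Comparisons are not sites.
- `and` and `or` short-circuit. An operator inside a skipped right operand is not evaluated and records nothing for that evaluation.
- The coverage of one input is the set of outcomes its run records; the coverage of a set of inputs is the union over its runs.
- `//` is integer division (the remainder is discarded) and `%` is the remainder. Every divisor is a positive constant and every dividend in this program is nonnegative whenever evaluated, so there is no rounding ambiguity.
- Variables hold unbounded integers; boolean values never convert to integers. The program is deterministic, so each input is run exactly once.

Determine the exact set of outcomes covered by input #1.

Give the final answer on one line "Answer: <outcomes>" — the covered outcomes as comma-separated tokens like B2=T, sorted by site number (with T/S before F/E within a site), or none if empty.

Tracing the run of input #1 (d=8, h=5):
  B1->F, B2->F, B4->S, B3->T, B6->T
collecting distinct outcomes: B1=F, B2=F, B3=T, B4=S, B6=T

Answer: B1=F, B2=F, B3=T, B4=S, B6=T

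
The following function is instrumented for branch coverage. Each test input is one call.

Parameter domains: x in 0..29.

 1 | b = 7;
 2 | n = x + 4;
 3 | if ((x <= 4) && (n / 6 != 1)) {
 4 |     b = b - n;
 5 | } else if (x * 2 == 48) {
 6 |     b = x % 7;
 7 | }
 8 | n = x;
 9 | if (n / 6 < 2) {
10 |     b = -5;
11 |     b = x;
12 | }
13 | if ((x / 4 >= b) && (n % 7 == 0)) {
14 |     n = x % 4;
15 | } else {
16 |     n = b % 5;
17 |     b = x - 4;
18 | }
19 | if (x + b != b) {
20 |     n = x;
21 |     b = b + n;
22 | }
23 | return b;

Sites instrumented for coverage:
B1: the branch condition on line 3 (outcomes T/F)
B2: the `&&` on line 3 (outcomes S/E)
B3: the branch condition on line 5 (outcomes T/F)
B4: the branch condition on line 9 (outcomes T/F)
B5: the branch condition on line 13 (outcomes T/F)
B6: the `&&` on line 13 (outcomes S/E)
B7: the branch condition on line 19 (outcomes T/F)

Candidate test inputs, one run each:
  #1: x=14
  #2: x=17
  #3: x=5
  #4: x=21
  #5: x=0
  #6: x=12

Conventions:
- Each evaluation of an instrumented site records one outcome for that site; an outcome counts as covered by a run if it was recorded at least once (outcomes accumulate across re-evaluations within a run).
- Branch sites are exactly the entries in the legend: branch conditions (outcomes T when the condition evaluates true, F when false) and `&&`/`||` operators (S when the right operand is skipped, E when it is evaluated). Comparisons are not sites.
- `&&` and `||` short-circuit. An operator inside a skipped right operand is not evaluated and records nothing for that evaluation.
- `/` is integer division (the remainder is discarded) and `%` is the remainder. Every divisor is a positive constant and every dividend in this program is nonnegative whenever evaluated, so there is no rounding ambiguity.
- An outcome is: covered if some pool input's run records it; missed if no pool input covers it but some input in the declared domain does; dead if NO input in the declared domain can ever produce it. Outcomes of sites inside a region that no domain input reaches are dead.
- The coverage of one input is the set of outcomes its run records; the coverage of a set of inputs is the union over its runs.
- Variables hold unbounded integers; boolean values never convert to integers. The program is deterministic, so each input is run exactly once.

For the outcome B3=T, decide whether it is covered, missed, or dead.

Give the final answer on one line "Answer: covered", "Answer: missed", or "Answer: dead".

no pool input records B3=T
but domain input (x=24) does record it -> reachable, so missed

Answer: missed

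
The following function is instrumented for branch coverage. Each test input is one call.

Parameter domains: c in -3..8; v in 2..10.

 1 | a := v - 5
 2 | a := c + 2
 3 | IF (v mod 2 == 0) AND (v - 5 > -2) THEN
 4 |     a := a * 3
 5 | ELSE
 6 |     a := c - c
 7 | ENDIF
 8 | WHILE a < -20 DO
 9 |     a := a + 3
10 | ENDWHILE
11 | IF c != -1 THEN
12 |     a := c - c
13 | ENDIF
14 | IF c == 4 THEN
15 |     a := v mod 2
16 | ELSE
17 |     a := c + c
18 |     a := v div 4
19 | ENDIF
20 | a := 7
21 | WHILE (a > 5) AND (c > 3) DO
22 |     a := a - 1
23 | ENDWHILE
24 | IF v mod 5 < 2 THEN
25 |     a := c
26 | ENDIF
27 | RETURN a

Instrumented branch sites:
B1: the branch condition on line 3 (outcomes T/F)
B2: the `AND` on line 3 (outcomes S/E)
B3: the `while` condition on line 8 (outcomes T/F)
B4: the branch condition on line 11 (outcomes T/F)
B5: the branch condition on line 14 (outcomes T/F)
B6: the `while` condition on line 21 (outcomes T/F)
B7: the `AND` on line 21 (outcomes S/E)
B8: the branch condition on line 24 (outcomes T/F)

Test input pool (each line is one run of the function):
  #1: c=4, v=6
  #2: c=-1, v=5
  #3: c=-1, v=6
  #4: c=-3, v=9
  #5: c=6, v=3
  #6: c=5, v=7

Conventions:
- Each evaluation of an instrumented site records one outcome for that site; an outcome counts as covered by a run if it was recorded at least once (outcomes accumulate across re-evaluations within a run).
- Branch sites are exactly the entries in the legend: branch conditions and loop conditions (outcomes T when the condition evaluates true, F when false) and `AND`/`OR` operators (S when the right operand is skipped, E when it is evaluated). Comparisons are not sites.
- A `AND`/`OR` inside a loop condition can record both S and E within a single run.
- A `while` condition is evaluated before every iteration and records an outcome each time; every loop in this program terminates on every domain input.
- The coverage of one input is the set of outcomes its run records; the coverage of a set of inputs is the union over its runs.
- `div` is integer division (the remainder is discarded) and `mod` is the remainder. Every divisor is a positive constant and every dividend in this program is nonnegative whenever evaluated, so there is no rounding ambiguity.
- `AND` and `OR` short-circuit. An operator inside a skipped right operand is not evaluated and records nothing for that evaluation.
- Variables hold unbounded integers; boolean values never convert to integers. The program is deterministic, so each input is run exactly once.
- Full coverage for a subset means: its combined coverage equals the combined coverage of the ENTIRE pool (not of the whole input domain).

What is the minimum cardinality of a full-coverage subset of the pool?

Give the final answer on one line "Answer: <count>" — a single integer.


input #1, c=4, v=6: events B2->E, B1->T, B3->F, B4->T, B5->T, B7->E, B6->T, B7->E, B6->T, B7->S, B6->F, B8->T; outcomes B1=T, B2=E, B3=F, B4=T, B5=T, B6=T, B6=F, B7=S, B7=E, B8=T
input #2, c=-1, v=5: events B2->S, B1->F, B3->F, B4->F, B5->F, B7->E, B6->F, B8->T; outcomes B1=F, B2=S, B3=F, B4=F, B5=F, B6=F, B7=E, B8=T
input #3, c=-1, v=6: events B2->E, B1->T, B3->F, B4->F, B5->F, B7->E, B6->F, B8->T; outcomes B1=T, B2=E, B3=F, B4=F, B5=F, B6=F, B7=E, B8=T
input #4, c=-3, v=9: events B2->S, B1->F, B3->F, B4->T, B5->F, B7->E, B6->F, B8->F; outcomes B1=F, B2=S, B3=F, B4=T, B5=F, B6=F, B7=E, B8=F
input #5, c=6, v=3: events B2->S, B1->F, B3->F, B4->T, B5->F, B7->E, B6->T, B7->E, B6->T, B7->S, B6->F, B8->F; outcomes B1=F, B2=S, B3=F, B4=T, B5=F, B6=T, B6=F, B7=S, B7=E, B8=F
input #6, c=5, v=7: events B2->S, B1->F, B3->F, B4->T, B5->F, B7->E, B6->T, B7->E, B6->T, B7->S, B6->F, B8->F; outcomes B1=F, B2=S, B3=F, B4=T, B5=F, B6=T, B6=F, B7=S, B7=E, B8=F
together the pool reaches 15 outcomes: B1=T, B1=F, B2=S, B2=E, B3=F, B4=T, B4=F, B5=T, B5=F, B6=T, B6=F, B7=S, B7=E, B8=T, B8=F
checked all size-1 subsets: none covers 15 outcomes (max 10/15)
checked all size-2 subsets: none covers 15 outcomes (max 14/15)
inputs {1, 2, 4} (size 3) cover everything; no size-3 subset with a lexicographically smaller index list covers all 15
Answer: 3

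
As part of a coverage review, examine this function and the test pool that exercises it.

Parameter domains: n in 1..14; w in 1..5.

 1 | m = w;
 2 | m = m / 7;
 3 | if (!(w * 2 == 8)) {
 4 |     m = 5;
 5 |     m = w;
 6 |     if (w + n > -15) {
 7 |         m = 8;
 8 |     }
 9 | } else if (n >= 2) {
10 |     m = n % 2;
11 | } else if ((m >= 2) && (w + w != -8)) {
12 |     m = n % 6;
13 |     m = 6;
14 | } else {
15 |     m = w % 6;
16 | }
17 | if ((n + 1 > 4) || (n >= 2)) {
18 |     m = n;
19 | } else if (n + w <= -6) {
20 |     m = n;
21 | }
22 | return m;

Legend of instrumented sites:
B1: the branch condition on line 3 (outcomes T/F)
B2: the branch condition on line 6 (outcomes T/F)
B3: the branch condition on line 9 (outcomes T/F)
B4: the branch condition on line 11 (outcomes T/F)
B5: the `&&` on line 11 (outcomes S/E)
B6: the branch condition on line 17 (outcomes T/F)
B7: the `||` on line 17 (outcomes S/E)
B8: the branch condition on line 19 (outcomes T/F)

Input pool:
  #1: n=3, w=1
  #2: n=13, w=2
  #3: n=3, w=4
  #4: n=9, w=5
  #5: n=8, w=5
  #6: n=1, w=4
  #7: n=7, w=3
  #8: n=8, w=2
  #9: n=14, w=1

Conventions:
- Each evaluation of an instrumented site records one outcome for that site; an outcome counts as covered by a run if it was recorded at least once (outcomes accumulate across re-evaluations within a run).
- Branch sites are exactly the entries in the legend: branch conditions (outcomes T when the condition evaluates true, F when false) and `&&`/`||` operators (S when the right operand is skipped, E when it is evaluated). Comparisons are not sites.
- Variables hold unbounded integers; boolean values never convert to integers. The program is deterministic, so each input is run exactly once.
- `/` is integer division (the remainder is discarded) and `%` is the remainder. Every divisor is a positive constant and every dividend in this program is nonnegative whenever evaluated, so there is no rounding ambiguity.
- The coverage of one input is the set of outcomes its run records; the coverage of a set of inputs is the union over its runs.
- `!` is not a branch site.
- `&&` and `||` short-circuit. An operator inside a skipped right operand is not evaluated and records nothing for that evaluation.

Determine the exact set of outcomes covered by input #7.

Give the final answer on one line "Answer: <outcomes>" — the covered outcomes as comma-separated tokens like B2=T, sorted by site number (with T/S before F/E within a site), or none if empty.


Tracing the run of input #7 (n=7, w=3):
  B1->T, B2->T, B7->S, B6->T
deduplicating events, the covered set is: B1=T, B2=T, B6=T, B7=S
Answer: B1=T, B2=T, B6=T, B7=S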